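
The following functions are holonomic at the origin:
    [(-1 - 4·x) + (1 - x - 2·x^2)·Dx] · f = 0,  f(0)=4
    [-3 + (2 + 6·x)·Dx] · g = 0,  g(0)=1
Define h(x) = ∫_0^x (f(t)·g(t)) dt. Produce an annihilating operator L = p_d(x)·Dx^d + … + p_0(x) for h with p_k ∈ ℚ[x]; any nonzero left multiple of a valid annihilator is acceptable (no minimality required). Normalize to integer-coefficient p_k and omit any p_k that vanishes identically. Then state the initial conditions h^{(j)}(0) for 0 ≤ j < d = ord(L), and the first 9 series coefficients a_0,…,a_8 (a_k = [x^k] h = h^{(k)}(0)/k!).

f: a_k = 4, 4, 12, 20, 44, 84, 172, 340, 684, …
g: a_k = 1, 3/2, -9/8, 27/16, -405/128, 1701/256, -15309/1024, 72171/2048, -2814669/32768, …
Product ⇒ symmetric product L₀, ord ≤ 1.
h=∫h₀ ⇒ L = L₀·Dx.
L = (5 + 11·x + 18·x^2)·Dx + (-2 - 4·x + 10·x^2 + 12·x^3)·Dx^2  (order 2).
h: a_k = 0, 4, 5, 9/2, 161/16, 1747/160, 3449/128, 54031/1792, 345785/4096, …
ICs: h(0) = 0, h′(0) = 4.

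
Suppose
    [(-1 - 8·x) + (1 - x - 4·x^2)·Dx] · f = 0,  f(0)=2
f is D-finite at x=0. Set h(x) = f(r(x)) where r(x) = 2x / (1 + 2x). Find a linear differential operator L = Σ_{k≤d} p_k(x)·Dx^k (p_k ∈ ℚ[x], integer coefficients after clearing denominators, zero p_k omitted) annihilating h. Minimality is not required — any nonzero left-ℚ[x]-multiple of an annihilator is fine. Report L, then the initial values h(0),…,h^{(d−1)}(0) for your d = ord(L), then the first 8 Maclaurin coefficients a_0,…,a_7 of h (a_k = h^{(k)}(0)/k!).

L = (2 + 36·x) + (-1 - 4·x + 12·x^2 + 32·x^3)·Dx  (order 1).
h: a_k = 2, 4, 32, 0, 512, -1024, 10240, -36864, …
ICs: h(0) = 2.

f: a_k = 2, 2, 10, 18, 58, 130, 362, 882, …
h₀=f(r): pull back L_f along r ⇒ L₀.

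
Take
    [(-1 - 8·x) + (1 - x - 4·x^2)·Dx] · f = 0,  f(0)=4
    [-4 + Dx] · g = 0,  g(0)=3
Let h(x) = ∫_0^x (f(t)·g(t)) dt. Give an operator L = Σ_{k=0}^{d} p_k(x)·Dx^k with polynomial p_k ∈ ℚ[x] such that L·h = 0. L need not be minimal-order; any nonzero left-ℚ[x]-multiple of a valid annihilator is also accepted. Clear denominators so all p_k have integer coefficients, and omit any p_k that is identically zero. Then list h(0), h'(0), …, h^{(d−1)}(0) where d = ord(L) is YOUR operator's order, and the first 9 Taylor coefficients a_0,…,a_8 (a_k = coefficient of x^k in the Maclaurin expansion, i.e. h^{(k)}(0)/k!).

L = (5 + 4·x - 16·x^2)·Dx + (-1 + x + 4·x^2)·Dx^2  (order 2).
h: a_k = 0, 12, 30, 68, 143, 1516/5, 9766/15, 30116/21, 674711/210, …
ICs: h(0) = 0, h′(0) = 12.

f: a_k = 4, 4, 20, 36, 116, 260, 724, 1764, 4660, …
g: a_k = 3, 12, 24, 32, 32, 128/5, 256/15, 1024/105, 512/105, …
h₀=f·g: eliminate ⇒ L₀, order ≤ 1·1.
h=∫₀ˣh₀: take L = L₀·Dx.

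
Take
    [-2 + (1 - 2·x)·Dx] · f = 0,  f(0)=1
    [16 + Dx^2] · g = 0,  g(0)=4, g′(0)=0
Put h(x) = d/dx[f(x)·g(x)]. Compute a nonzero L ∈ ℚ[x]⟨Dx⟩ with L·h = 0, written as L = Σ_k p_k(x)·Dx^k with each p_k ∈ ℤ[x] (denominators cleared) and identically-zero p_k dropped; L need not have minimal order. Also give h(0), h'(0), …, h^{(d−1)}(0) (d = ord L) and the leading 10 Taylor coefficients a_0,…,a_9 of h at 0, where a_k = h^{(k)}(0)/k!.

L = (8 - 64·x + 64·x^2) + (-4 + 8·x)·Dx + (1 - 4·x + 4·x^2)·Dx^2  (order 2).
h: a_k = 8, -32, -96, -256/3, -640/3, -9728/15, -68096/45, -1073152/315, -268288/35, -48324608/2835, …
ICs: h(0) = 8, h′(0) = -32.

f: a_k = 1, 2, 4, 8, 16, 32, 64, 128, 256, 512, …
g: a_k = 4, 0, -32, 0, 128/3, 0, -1024/45, 0, 2048/315, 0, …
Product ⇒ symmetric product L₀, ord ≤ 2.
Derive L from L₀ (diff closure).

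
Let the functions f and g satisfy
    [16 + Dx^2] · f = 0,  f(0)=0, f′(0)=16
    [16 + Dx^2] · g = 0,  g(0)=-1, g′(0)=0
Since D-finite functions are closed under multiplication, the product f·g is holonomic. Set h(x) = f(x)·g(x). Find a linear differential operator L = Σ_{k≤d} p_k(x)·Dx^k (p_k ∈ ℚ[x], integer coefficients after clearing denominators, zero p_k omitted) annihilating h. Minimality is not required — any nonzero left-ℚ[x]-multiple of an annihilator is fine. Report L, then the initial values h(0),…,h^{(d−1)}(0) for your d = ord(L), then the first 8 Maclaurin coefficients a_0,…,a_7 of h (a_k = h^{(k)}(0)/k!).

L = 64·Dx + Dx^3  (order 3).
h: a_k = 0, -16, 0, 512/3, 0, -8192/15, 0, 262144/315, …
ICs: h(0) = 0, h′(0) = -16, h′′(0) = 0.

f: a_k = 0, 16, 0, -128/3, 0, 512/15, 0, -4096/315, …
g: a_k = -1, 0, 8, 0, -32/3, 0, 256/45, 0, …
h₀=f·g: eliminate ⇒ L₀, order ≤ 2·2.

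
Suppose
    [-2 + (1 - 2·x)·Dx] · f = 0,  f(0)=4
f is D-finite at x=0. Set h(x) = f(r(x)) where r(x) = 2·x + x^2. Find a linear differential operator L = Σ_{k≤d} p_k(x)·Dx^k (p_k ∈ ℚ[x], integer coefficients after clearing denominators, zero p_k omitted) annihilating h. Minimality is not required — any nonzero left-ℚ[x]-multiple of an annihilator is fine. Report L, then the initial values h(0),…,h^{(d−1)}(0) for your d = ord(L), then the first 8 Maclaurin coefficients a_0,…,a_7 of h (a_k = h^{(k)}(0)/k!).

f: a_k = 4, 8, 16, 32, 64, 128, 256, 512, …
Change of var in L_f (x↦r) gives L₀.
L = (4 + 4·x) + (-1 + 4·x + 2·x^2)·Dx  (order 1).
h: a_k = 4, 16, 72, 320, 1424, 6336, 28192, 125440, …
ICs: h(0) = 4.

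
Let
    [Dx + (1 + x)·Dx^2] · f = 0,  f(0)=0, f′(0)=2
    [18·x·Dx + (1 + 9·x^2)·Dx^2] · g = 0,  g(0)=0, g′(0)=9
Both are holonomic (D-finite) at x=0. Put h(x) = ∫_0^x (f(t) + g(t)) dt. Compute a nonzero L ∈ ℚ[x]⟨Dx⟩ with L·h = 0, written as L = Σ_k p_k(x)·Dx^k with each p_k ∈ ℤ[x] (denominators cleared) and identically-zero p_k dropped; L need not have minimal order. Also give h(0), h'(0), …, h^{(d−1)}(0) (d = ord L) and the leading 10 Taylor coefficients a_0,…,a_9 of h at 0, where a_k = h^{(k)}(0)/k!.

L = (-18 - 54·x + 486·x^2 + 162·x^3)·Dx^2 + (-20 - 36·x + 432·x^2 + 972·x^3 + 324·x^4)·Dx^3 + (-1 + 17·x + 18·x^2 + 162·x^3 + 243·x^4 + 81·x^5)·Dx^4  (order 4).
h: a_k = 0, 0, 11/2, -1/3, -79/12, -1/10, 731/30, -1/21, -937/8, -1/36, …
ICs: h(0) = 0, h′(0) = 0, h′′(0) = 11, h′′′(0) = -2.

f: a_k = 0, 2, -1, 2/3, -1/2, 2/5, -1/3, 2/7, -1/4, 2/9, …
g: a_k = 0, 9, 0, -27, 0, 729/5, 0, -6561/7, 0, 6561, …
h₀=f+g: left-lcm gives L₀, ord ≤ 4.
∫: right-multiply L₀ by Dx.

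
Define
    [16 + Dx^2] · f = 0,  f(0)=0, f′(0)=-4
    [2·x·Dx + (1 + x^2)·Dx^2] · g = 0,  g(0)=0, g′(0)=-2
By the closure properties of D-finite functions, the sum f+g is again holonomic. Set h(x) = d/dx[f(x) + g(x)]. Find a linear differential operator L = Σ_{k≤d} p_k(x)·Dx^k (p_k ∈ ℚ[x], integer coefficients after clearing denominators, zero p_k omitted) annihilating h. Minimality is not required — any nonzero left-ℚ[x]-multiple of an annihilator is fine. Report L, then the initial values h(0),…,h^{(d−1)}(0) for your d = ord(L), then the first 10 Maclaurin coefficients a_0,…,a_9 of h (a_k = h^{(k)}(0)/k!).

L = (64·x + 704·x^3 + 256·x^5) + (112 + 416·x^2 + 432·x^4 + 128·x^6)·Dx + (4·x + 44·x^3 + 16·x^5)·Dx^2 + (7 + 26·x^2 + 27·x^4 + 8·x^6)·Dx^3  (order 3).
h: a_k = -6, 0, 34, 0, -134/3, 0, 1114/45, 0, -2678/315, 0, …
ICs: h(0) = -6, h′(0) = 0, h′′(0) = 68.

f: a_k = 0, -4, 0, 32/3, 0, -128/15, 0, 1024/315, 0, -2048/2835, …
g: a_k = 0, -2, 0, 2/3, 0, -2/5, 0, 2/7, 0, -2/9, …
h₀=f+g: left-lcm gives L₀, ord ≤ 4.
h=h₀': d/dx-closure on L₀ ⇒ L.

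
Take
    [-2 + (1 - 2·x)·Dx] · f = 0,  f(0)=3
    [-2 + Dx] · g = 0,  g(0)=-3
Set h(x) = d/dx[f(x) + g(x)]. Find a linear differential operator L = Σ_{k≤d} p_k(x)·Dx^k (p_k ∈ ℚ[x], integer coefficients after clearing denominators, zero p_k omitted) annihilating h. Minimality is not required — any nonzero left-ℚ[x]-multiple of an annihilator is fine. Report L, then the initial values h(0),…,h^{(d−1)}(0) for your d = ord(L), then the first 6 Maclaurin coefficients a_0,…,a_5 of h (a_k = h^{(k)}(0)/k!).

f: a_k = 3, 6, 12, 24, 48, 96, …
g: a_k = -3, -6, -6, -4, -2, -4/5, …
h₀=f+g: left-lcm gives L₀, ord ≤ 2.
Differentiate: ansatz ord ≤ ord L₀ ⇒ L.
L = (16 + 16·x) + (-10 - 8·x + 8·x^2)·Dx + (1 - 4·x^2)·Dx^2  (order 2).
h: a_k = 0, 12, 60, 184, 476, 5752/5, …
ICs: h(0) = 0, h′(0) = 12.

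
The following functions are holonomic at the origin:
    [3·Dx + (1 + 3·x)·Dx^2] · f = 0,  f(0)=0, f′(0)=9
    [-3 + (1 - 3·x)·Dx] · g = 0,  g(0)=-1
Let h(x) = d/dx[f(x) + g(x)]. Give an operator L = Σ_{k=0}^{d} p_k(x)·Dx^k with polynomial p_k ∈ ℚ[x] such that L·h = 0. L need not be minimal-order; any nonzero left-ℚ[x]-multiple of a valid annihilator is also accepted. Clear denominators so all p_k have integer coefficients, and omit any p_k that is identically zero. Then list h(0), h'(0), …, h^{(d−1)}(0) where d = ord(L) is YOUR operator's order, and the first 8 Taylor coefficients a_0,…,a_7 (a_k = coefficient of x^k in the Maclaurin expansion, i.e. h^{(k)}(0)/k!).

L = (-30 - 18·x) + (-4 - 48·x - 36·x^2)·Dx + (1 + x - 9·x^2 - 9·x^3)·Dx^2  (order 2).
h: a_k = 6, -45, 0, -567, -486, -6561, -8748, -72171, …
ICs: h(0) = 6, h′(0) = -45.

f: a_k = 0, 9, -27/2, 27, -243/4, 729/5, -729/2, 6561/7, …
g: a_k = -1, -3, -9, -27, -81, -243, -729, -2187, …
h₀=f+g: left-lcm gives L₀, ord ≤ 3.
Derive L from L₀ (diff closure).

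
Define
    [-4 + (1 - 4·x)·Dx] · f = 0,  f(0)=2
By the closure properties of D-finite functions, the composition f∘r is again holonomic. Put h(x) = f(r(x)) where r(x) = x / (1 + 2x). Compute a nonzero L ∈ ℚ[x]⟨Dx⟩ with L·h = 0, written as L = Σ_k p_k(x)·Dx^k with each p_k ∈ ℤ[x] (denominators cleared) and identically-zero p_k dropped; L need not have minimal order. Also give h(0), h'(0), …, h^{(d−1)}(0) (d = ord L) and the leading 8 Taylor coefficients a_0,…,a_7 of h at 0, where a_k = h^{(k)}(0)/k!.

f: a_k = 2, 8, 32, 128, 512, 2048, 8192, 32768, …
Substitute x→r, Dx→(1/r')Dx; clear ⇒ L₀.
L = 4 + (-1 + 4·x^2)·Dx  (order 1).
h: a_k = 2, 8, 16, 32, 64, 128, 256, 512, …
ICs: h(0) = 2.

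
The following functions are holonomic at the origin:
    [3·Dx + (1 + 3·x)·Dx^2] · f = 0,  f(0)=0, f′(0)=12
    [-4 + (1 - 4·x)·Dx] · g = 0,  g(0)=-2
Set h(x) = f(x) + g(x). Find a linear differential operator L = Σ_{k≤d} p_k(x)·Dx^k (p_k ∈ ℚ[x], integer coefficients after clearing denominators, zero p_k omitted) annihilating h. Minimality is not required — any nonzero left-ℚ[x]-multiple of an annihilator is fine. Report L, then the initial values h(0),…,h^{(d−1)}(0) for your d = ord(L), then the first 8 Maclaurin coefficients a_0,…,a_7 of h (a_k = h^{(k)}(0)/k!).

L = (-432 - 288·x)·Dx + (-78 - 720·x - 576·x^2)·Dx^2 + (11 + x - 144·x^2 - 144·x^3)·Dx^3  (order 3).
h: a_k = -2, 4, -50, -92, -593, -9268/5, -8678, -220628/7, …
ICs: h(0) = -2, h′(0) = 4, h′′(0) = -100.

f: a_k = 0, 12, -18, 36, -81, 972/5, -486, 8748/7, …
g: a_k = -2, -8, -32, -128, -512, -2048, -8192, -32768, …
h₀=f+g: left-lcm gives L₀, ord ≤ 3.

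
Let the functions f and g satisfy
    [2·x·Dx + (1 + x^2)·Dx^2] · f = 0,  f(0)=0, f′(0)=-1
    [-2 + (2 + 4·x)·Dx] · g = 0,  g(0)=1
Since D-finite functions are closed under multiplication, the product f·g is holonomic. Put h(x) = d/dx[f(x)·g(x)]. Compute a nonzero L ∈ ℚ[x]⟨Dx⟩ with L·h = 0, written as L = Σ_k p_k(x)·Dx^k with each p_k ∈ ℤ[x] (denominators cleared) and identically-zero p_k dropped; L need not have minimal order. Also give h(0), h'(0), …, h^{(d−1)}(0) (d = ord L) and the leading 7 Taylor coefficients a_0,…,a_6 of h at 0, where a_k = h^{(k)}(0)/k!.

f: a_k = 0, -1, 0, 1/3, 0, -1/5, 0, …
g: a_k = 1, 1, -1/2, 1/2, -5/8, 7/8, -21/16, …
Sym-product of L_f,L_g gives L₀ (≤ ord 2).
Differentiate: ansatz ord ≤ ord L₀ ⇒ L.
L = (-1 + 20·x + 20·x^2 - 12·x^3 - 3·x^4) + (8 + 30·x + 54·x^2 + 34·x^3 - 42·x^4 - 12·x^5)·Dx + (3 + 10·x + 6·x^2 - 2·x^3 - x^4 - 12·x^5 - 4·x^6)·Dx^2  (order 2).
h: a_k = -1, -2, 5/2, -2/3, 31/24, -109/20, 2263/240, …
ICs: h(0) = -1, h′(0) = -2.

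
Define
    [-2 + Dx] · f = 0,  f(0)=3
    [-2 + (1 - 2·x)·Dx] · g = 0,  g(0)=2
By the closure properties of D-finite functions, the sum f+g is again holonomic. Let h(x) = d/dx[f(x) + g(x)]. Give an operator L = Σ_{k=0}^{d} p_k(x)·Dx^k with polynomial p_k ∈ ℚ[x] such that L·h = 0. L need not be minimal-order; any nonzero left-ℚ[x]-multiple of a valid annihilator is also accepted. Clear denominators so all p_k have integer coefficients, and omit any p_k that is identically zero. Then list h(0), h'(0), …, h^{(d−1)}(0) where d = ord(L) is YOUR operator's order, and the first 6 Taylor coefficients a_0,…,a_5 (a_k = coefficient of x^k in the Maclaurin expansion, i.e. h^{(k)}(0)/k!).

f: a_k = 3, 6, 6, 4, 2, 4/5, …
g: a_k = 2, 4, 8, 16, 32, 64, …
L₀ := lclm(L_f,L_g); ord L₀ ≤ 1+1.
h=h₀': d/dx-closure on L₀ ⇒ L.
L = (16 + 16·x) + (-10 - 8·x + 8·x^2)·Dx + (1 - 4·x^2)·Dx^2  (order 2).
h: a_k = 10, 28, 60, 136, 324, 3848/5, …
ICs: h(0) = 10, h′(0) = 28.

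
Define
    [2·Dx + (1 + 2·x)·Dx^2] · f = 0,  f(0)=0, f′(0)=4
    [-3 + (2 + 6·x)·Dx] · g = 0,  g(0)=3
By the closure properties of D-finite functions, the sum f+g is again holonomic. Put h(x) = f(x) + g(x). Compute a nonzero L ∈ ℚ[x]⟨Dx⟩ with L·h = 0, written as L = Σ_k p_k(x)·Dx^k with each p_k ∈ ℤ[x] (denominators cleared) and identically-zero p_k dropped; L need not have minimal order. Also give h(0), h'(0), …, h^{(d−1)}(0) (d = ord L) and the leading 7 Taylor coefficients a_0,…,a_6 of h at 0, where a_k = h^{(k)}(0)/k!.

L = (-6 + 36·x)·Dx + (5 + 84·x + 180·x^2)·Dx^2 + (2 + 22·x + 72·x^2 + 72·x^3)·Dx^3  (order 3).
h: a_k = 3, 17/2, -59/8, 499/48, -2239/128, 41899/1280, -203317/3072, …
ICs: h(0) = 3, h′(0) = 17/2, h′′(0) = -59/4.

f: a_k = 0, 4, -4, 16/3, -8, 64/5, -64/3, …
g: a_k = 3, 9/2, -27/8, 81/16, -1215/128, 5103/256, -45927/1024, …
Sum ⇒ L₀ = lclm(L_f,L_g) in ℚ(x)⟨Dx⟩.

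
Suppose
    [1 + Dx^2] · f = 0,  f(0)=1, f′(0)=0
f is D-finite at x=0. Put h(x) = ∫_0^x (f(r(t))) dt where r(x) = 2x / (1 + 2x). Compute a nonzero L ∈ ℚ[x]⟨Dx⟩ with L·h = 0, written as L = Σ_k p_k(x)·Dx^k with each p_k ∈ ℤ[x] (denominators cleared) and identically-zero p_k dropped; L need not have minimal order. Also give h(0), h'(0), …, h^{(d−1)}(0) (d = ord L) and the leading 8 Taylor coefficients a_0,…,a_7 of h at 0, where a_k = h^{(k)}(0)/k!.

L = 4·Dx + (4 + 24·x + 48·x^2 + 32·x^3)·Dx^2 + (1 + 8·x + 24·x^2 + 32·x^3 + 16·x^4)·Dx^3  (order 3).
h: a_k = 0, 1, 0, -2/3, 2, -14/3, 88/9, -6004/315, …
ICs: h(0) = 0, h′(0) = 1, h′′(0) = 0.

f: a_k = 1, 0, -1/2, 0, 1/24, 0, -1/720, 0, …
h₀=f(r): pull back L_f along r ⇒ L₀.
h=∫h₀ ⇒ L = L₀·Dx.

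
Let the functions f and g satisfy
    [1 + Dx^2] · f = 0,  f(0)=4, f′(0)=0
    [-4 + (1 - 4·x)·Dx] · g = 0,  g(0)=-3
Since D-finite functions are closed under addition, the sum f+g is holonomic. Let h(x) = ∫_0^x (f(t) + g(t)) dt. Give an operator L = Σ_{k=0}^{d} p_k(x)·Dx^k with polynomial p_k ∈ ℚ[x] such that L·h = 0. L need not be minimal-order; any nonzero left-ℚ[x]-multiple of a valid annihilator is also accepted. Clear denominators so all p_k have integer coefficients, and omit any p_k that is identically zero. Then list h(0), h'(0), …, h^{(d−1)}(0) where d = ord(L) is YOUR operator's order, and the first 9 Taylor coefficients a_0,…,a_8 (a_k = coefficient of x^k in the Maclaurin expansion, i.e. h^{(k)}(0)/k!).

f: a_k = 4, 0, -2, 0, 1/6, 0, -1/180, 0, 1/10080, …
g: a_k = -3, -12, -48, -192, -768, -3072, -12288, -49152, -196608, …
L₀ := lclm(L_f,L_g); ord L₀ ≤ 2+1.
∫: right-multiply L₀ by Dx.
L = (-388 + 32·x - 64·x^2)·Dx + (33 - 140·x + 48·x^2 - 64·x^3)·Dx^2 + (-388 + 32·x - 64·x^2)·Dx^3 + (33 - 140·x + 48·x^2 - 64·x^3)·Dx^4  (order 4).
h: a_k = 0, 1, -6, -50/3, -48, -4607/30, -512, -2211841/1260, -6144, …
ICs: h(0) = 0, h′(0) = 1, h′′(0) = -12, h′′′(0) = -100.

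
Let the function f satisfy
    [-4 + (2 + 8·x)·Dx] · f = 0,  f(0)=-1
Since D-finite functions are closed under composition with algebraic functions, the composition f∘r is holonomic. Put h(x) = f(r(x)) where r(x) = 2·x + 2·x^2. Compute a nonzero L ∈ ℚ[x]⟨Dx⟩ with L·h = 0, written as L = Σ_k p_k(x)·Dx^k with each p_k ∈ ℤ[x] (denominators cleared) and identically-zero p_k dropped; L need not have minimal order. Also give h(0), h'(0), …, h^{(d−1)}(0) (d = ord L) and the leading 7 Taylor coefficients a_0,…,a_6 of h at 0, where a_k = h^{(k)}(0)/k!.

L = (-4 - 8·x) + (1 + 8·x + 8·x^2)·Dx  (order 1).
h: a_k = -1, -4, 4, -16, 72, -352, 1824, …
ICs: h(0) = -1.

f: a_k = -1, -2, 2, -4, 10, -28, 84, …
f∘r: x↦r, Dx↦Dx/r' in L_f ⇒ L₀.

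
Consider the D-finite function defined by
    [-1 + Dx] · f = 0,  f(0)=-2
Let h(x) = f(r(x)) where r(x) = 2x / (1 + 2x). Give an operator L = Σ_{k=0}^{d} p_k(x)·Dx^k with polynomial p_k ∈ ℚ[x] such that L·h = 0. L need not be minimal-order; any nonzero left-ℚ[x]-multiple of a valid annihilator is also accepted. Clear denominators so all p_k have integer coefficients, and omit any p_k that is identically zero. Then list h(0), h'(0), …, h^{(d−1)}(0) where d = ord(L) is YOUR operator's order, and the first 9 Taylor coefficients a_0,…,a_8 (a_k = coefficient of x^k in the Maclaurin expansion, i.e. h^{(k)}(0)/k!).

f: a_k = -2, -2, -1, -1/3, -1/12, -1/60, -1/360, -1/2520, -1/20160, …
L₀ from L_f via x↦r, Dx↦r'^{-1}Dx.
L = -2 + (1 + 4·x + 4·x^2)·Dx  (order 1).
h: a_k = -2, -4, 4, -8/3, -4/3, 152/15, -1208/45, 17456/315, -31364/315, …
ICs: h(0) = -2.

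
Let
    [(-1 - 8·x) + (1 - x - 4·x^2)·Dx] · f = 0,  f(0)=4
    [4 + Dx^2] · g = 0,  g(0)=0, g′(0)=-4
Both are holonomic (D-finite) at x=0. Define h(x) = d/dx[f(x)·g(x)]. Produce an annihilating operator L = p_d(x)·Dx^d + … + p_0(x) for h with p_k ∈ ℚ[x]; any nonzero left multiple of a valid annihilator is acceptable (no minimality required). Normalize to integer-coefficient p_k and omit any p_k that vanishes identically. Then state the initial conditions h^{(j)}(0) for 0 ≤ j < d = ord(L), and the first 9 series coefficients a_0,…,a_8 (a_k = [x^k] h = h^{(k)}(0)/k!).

f: a_k = 4, 4, 20, 36, 116, 260, 724, 1764, 4660, …
g: a_k = 0, -4, 0, 8/3, 0, -8/15, 0, 16/315, 0, …
Product ⇒ symmetric product L₀, ord ≤ 2.
h₀' ⇒ L via d/dx closure of L₀.
L = (18 - 8·x - 28·x^2 + 32·x^3 + 64·x^4) + (4 + 34·x + 24·x^2 + 64·x^3)·Dx + (-1 + x^2 + 8·x^3 + 16·x^4)·Dx^2  (order 2).
h: a_k = -16, -32, -208, -1600/3, -2064, -28384/5, -818096/45, -16081792/315, -47543504/315, …
ICs: h(0) = -16, h′(0) = -32.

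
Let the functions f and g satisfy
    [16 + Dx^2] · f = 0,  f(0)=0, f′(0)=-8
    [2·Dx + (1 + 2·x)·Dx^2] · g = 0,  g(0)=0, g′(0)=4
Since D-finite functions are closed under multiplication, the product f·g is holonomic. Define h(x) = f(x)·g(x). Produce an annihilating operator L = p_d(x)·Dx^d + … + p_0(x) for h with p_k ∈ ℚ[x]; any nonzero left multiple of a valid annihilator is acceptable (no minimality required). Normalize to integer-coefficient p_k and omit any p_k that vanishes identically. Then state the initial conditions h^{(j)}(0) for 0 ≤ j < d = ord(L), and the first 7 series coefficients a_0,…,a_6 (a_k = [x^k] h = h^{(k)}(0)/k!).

f: a_k = 0, -8, 0, 64/3, 0, -256/15, 0, …
g: a_k = 0, 4, -4, 16/3, -8, 64/5, -64/3, …
Product ⇒ symmetric product L₀, ord ≤ 4.
L = (2688 + 27648·x + 93184·x^2 + 131072·x^3 + 65536·x^4) + (896 + 5888·x + 12288·x^2 + 8192·x^3)·Dx + (408 + 3712·x + 11904·x^2 + 16384·x^3 + 8192·x^4)·Dx^2 + (56 + 368·x + 768·x^2 + 512·x^3)·Dx^3 + (15 + 124·x + 380·x^2 + 512·x^3 + 256·x^4)·Dx^4  (order 4).
h: a_k = 0, 0, -32, 32, 128/3, -64/3, -512/9, …
ICs: h(0) = 0, h′(0) = 0, h′′(0) = -64, h′′′(0) = 192.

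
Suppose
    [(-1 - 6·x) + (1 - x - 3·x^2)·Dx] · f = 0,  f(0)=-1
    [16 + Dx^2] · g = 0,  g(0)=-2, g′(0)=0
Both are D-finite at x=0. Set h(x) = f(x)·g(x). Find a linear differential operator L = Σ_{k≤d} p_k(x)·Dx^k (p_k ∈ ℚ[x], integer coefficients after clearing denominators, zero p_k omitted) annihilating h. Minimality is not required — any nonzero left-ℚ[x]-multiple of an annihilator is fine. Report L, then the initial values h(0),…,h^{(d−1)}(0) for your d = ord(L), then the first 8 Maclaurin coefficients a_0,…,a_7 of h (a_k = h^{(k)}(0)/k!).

L = (-10 + 16·x + 48·x^2) + (2 + 12·x)·Dx + (-1 + x + 3·x^2)·Dx^2  (order 2).
h: a_k = 2, 2, -8, -2, -14/3, -32/3, -1622/45, -3062/45, …
ICs: h(0) = 2, h′(0) = 2.

f: a_k = -1, -1, -4, -7, -19, -40, -97, -217, …
g: a_k = -2, 0, 16, 0, -64/3, 0, 512/45, 0, …
h₀=f·g: eliminate ⇒ L₀, order ≤ 1·2.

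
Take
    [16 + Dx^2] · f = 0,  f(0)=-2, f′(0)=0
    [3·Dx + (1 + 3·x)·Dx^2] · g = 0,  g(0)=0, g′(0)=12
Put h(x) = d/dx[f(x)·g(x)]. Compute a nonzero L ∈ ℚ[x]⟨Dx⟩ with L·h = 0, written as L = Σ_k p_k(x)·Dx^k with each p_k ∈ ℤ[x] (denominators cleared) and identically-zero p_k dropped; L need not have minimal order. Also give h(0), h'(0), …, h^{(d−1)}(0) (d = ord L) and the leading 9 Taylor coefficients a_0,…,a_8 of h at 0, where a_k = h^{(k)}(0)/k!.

f: a_k = -2, 0, 16, 0, -64/3, 0, 512/45, 0, -1024/315, …
g: a_k = 0, 12, -18, 36, -81, 972/5, -486, 8748/7, -6561/2, …
Product ⇒ symmetric product L₀, ord ≤ 4.
h=h₀': d/dx-closure on L₀ ⇒ L.
L = (-252256 - 1400832·x + 774144·x^2 + 36937728·x^3 + 133871616·x^4 + 191102976·x^5 + 95551488·x^6) + (-43296 + 45216·x + 2557440·x^2 + 11404800·x^3 + 19906560·x^4 + 11943936·x^5)·Dx + (-14630 - 16992·x + 831600·x^2 + 6110208·x^3 + 17853696·x^4 + 23887872·x^5 + 11943936·x^6)·Dx^2 + (-2706 + 2826·x + 159840·x^2 + 712800·x^3 + 1244160·x^4 + 746496·x^5)·Dx^3 + (71 + 4410·x + 48951·x^2 + 237600·x^3 + 592920·x^4 + 746496·x^5 + 373248·x^6)·Dx^4  (order 4).
h: a_k = -24, 72, 360, -504, -344, 360, -2152/15, 12328/5, -402312/35, …
ICs: h(0) = -24, h′(0) = 72, h′′(0) = 720, h′′′(0) = -3024.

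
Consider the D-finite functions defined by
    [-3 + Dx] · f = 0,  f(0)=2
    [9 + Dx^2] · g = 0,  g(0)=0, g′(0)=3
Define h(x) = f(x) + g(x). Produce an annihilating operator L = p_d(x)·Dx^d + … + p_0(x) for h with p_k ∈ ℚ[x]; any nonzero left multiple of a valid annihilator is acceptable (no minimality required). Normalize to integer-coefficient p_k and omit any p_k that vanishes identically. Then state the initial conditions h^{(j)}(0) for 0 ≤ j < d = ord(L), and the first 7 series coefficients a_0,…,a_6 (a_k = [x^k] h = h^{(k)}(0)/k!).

L = -27 + 9·Dx - 3·Dx^2 + Dx^3  (order 3).
h: a_k = 2, 9, 9, 9/2, 27/4, 243/40, 81/40, …
ICs: h(0) = 2, h′(0) = 9, h′′(0) = 18.

f: a_k = 2, 6, 9, 9, 27/4, 81/20, 81/40, …
g: a_k = 0, 3, 0, -9/2, 0, 81/40, 0, …
Weyl lclm of L_f,L_g ⇒ L₀ (ord ≤ 3).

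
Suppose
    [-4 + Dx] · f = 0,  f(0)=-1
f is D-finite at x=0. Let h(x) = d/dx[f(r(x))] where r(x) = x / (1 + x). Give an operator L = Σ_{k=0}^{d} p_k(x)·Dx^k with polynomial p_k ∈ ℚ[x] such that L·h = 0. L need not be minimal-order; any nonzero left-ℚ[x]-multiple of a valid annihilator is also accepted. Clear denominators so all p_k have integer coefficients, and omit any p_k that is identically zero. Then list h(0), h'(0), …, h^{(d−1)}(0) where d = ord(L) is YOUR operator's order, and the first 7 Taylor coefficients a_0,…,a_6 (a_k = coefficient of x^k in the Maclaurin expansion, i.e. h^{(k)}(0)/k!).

f: a_k = -1, -4, -8, -32/3, -32/3, -128/15, -256/45, …
f∘r: x↦r, Dx↦Dx/r' in L_f ⇒ L₀.
h₀' ⇒ L via d/dx closure of L₀.
L = (2 - 2·x) + (-1 - 2·x - x^2)·Dx  (order 1).
h: a_k = -4, -8, 4, 16/3, -28/3, 88/15, 68/45, …
ICs: h(0) = -4.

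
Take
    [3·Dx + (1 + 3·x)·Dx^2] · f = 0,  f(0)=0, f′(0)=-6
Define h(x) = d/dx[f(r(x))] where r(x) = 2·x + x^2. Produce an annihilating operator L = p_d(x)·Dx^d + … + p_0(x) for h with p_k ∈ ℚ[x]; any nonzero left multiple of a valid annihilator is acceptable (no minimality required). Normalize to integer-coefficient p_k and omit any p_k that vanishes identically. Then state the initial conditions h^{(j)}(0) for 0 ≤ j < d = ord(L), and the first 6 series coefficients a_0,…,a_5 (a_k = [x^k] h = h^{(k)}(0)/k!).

f: a_k = 0, -6, 9, -18, 81/2, -486/5, …
L₀ from L_f via x↦r, Dx↦r'^{-1}Dx.
Differentiate: ansatz ord ≤ ord L₀ ⇒ L.
L = (5 + 6·x + 3·x^2) + (1 + 7·x + 9·x^2 + 3·x^3)·Dx  (order 1).
h: a_k = -12, 60, -324, 1764, -9612, 52380, …
ICs: h(0) = -12.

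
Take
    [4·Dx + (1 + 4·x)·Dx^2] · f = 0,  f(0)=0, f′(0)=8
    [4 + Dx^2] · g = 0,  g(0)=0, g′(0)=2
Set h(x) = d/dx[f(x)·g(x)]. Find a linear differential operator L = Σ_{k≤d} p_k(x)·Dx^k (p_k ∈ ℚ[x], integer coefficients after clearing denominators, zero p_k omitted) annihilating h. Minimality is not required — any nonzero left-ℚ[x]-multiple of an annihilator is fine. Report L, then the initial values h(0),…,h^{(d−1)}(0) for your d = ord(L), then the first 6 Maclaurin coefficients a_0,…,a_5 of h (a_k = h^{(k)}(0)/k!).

f: a_k = 0, 8, -16, 128/3, -128, 2048/5, …
g: a_k = 0, 2, 0, -4/3, 0, 4/15, …
f·g: L₀ = L_f ⊗_s L_g, ord ≤ 2·2.
h=h₀': d/dx-closure on L₀ ⇒ L.
L = (-832 - 992·x - 5568·x^2 - 12288·x^3 - 2048·x^4 + 24576·x^5 + 16384·x^6) + (-264 - 1568·x - 2560·x^2 + 10240·x^4 + 8192·x^5)·Dx + (-220 - 368·x - 1760·x^2 - 3072·x^3 + 2048·x^4 + 12288·x^5 + 8192·x^6)·Dx^2 + (-66 - 392·x - 640·x^2 + 2560·x^4 + 2048·x^5)·Dx^3 + (-3 - 30·x - 92·x^2 + 640·x^4 + 1536·x^5 + 1024·x^6)·Dx^4  (order 4).
h: a_k = 0, 32, -96, 896/3, -3520/3, 13760/3, …
ICs: h(0) = 0, h′(0) = 32, h′′(0) = -192, h′′′(0) = 1792.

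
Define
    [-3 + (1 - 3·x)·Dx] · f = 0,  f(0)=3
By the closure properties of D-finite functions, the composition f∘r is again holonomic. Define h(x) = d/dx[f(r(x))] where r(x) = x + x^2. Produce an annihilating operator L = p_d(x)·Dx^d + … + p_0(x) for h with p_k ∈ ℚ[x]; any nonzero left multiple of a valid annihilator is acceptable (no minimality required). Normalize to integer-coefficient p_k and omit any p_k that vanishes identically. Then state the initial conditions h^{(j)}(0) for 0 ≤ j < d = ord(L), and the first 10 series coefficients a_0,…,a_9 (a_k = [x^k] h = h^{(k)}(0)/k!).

L = (8 + 18·x + 18·x^2) + (-1 + x + 9·x^2 + 6·x^3)·Dx  (order 1).
h: a_k = 9, 72, 405, 2052, 9720, 44226, 195615, 847584, 3615111, 15228810, …
ICs: h(0) = 9.

f: a_k = 3, 9, 27, 81, 243, 729, 2187, 6561, 19683, 59049, …
h₀=f(r): pull back L_f along r ⇒ L₀.
h₀' ⇒ L via d/dx closure of L₀.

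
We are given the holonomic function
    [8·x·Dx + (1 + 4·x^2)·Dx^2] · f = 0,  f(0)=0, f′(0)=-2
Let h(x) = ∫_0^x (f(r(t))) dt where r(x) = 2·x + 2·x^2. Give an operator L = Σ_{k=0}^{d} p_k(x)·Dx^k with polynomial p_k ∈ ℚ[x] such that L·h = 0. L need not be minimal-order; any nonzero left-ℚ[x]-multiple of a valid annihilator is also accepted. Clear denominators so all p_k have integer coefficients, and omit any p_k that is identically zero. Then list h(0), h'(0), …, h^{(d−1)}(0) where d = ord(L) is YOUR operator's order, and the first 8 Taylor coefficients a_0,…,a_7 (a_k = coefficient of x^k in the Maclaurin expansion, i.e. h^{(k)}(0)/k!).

f: a_k = 0, -2, 0, 8/3, 0, -32/5, 0, 128/7, …
L₀ from L_f via x↦r, Dx↦r'^{-1}Dx.
∫: right-multiply L₀ by Dx.
L = (-2 + 32·x + 128·x^2 + 192·x^3 + 96·x^4)·Dx^2 + (1 + 2·x + 16·x^2 + 64·x^3 + 80·x^4 + 32·x^5)·Dx^3  (order 3).
h: a_k = 0, 0, -2, -4/3, 16/3, 64/5, -352/15, -3008/21, …
ICs: h(0) = 0, h′(0) = 0, h′′(0) = -4.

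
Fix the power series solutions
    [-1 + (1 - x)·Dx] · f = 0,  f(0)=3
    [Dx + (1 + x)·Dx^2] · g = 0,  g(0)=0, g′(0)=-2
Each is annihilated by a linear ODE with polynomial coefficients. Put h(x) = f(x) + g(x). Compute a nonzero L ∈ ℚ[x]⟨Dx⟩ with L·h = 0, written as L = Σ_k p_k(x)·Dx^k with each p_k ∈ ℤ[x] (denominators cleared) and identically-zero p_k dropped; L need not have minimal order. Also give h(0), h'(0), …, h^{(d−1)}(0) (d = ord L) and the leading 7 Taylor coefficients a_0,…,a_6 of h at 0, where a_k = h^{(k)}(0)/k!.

L = (10 + 2·x)·Dx + (4 + 16·x + 4·x^2)·Dx^2 + (-3 - x + 3·x^2 + x^3)·Dx^3  (order 3).
h: a_k = 3, 1, 4, 7/3, 7/2, 13/5, 10/3, …
ICs: h(0) = 3, h′(0) = 1, h′′(0) = 8.

f: a_k = 3, 3, 3, 3, 3, 3, 3, …
g: a_k = 0, -2, 1, -2/3, 1/2, -2/5, 1/3, …
h₀=f+g: left-lcm gives L₀, ord ≤ 3.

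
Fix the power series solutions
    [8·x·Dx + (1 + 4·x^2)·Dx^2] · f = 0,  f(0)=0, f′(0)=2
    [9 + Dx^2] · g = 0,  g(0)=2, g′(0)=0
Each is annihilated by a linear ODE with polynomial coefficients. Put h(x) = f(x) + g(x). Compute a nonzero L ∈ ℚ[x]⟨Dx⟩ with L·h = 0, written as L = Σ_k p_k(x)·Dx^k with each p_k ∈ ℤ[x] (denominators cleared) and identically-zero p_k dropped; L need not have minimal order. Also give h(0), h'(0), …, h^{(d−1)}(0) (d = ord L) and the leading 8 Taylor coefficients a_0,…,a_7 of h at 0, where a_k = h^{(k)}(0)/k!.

f: a_k = 0, 2, 0, -8/3, 0, 32/5, 0, -128/7, …
g: a_k = 2, 0, -9, 0, 27/4, 0, -81/40, 0, …
Sum ⇒ L₀ = lclm(L_f,L_g) in ℚ(x)⟨Dx⟩.
L = (-2808·x + 19008·x^3 + 10368·x^5)·Dx + (9 + 1548·x^2 + 7344·x^4 + 5184·x^6)·Dx^2 + (-312·x + 2112·x^3 + 1152·x^5)·Dx^3 + (1 + 172·x^2 + 816·x^4 + 576·x^6)·Dx^4  (order 4).
h: a_k = 2, 2, -9, -8/3, 27/4, 32/5, -81/40, -128/7, …
ICs: h(0) = 2, h′(0) = 2, h′′(0) = -18, h′′′(0) = -16.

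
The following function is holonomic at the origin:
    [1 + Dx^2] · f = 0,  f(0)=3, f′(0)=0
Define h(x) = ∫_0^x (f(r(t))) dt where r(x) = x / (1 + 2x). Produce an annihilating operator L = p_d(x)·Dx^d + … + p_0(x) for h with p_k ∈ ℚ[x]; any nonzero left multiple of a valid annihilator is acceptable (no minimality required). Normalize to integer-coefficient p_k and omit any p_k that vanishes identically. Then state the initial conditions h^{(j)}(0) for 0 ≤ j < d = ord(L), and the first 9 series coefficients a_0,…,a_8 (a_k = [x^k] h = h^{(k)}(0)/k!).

f: a_k = 3, 0, -3/2, 0, 1/8, 0, -1/240, 0, 1/13440, …
Change of var in L_f (x↦r) gives L₀.
Integrate: L := L₀·Dx.
L = Dx + (4 + 24·x + 48·x^2 + 32·x^3)·Dx^2 + (1 + 8·x + 24·x^2 + 32·x^3 + 16·x^4)·Dx^3  (order 3).
h: a_k = 0, 3, 0, -1/2, 3/2, -143/40, 47/6, -3943/240, 5361/160, …
ICs: h(0) = 0, h′(0) = 3, h′′(0) = 0.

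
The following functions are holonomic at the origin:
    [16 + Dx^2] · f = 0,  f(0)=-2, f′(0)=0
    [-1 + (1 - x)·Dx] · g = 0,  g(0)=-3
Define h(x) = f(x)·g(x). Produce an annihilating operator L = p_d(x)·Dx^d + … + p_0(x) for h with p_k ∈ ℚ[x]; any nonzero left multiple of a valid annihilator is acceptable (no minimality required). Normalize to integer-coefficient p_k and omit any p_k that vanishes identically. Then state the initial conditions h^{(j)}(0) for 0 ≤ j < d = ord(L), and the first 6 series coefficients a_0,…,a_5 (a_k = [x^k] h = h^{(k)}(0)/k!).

L = (-16 + 16·x) + 2·Dx + (-1 + x)·Dx^2  (order 2).
h: a_k = 6, 6, -42, -42, 22, 22, …
ICs: h(0) = 6, h′(0) = 6.

f: a_k = -2, 0, 16, 0, -64/3, 0, …
g: a_k = -3, -3, -3, -3, -3, -3, …
L₀ := L_f ⊗_s L_g (sym. prod.), ord ≤ 2.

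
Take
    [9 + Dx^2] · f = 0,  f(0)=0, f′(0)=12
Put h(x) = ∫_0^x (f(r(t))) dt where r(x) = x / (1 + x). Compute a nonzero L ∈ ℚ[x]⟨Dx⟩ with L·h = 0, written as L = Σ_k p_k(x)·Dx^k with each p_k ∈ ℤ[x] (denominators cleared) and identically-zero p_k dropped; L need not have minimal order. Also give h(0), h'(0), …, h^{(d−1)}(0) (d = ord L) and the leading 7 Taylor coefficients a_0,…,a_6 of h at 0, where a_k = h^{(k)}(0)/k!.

f: a_k = 0, 12, 0, -18, 0, 81/10, 0, …
f∘r: x↦r, Dx↦Dx/r' in L_f ⇒ L₀.
Integrate: L := L₀·Dx.
L = 9·Dx + (2 + 6·x + 6·x^2 + 2·x^3)·Dx^2 + (1 + 4·x + 6·x^2 + 4·x^3 + x^4)·Dx^3  (order 3).
h: a_k = 0, 0, 6, -4, -3/2, 42/5, -293/20, …
ICs: h(0) = 0, h′(0) = 0, h′′(0) = 12.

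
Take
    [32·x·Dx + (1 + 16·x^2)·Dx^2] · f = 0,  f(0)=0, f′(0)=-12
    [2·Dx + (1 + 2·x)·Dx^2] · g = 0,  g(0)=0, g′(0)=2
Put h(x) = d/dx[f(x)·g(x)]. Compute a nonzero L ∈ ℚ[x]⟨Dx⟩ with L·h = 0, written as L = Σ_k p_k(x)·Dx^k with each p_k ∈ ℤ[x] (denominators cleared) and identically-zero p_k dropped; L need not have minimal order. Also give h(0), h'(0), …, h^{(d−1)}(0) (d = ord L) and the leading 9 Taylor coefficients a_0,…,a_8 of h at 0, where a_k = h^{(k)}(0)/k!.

f: a_k = 0, -12, 0, 64, 0, -3072/5, 0, 49152/7, 0, …
g: a_k = 0, 2, -2, 8/3, -4, 32/5, -32/3, 128/7, -32, …
L₀ := L_f ⊗_s L_g (sym. prod.), ord ≤ 4.
Differentiate: ansatz ord ≤ ord L₀ ⇒ L.
L = (2304 + 8960·x + 114688·x^2 + 552960·x^3 + 983040·x^4 + 851968·x^5 + 1048576·x^7) + (1032 + 14720·x + 111872·x^2 + 616448·x^3 + 1884160·x^4 + 3047424·x^5 + 2293760·x^6 + 1572864·x^7 + 3670016·x^8)·Dx + (72 + 2512·x + 19968·x^2 + 99072·x^3 + 393216·x^4 + 1019904·x^5 + 1572864·x^6 + 1376256·x^7 + 1572864·x^8 + 2097152·x^9)·Dx^2 + (17 + 132·x + 964·x^2 + 4864·x^3 + 18432·x^4 + 55296·x^5 + 129024·x^6 + 196608·x^7 + 196608·x^8 + 262144·x^9 + 262144·x^10)·Dx^3  (order 3).
h: a_k = 0, -48, 72, 384, -400, -34048/5, 38528/5, 503808/5, -3743616/35, …
ICs: h(0) = 0, h′(0) = -48, h′′(0) = 144.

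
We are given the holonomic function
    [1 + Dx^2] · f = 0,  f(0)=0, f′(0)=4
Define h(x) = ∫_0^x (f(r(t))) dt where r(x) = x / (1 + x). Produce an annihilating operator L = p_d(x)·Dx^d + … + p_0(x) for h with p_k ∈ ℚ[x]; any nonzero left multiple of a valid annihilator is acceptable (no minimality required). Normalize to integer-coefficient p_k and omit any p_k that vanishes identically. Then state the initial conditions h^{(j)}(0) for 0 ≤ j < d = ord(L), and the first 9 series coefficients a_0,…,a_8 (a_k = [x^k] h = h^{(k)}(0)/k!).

L = Dx + (2 + 6·x + 6·x^2 + 2·x^3)·Dx^2 + (1 + 4·x + 6·x^2 + 4·x^3 + x^4)·Dx^3  (order 3).
h: a_k = 0, 0, 2, -4/3, 5/6, -2/5, 1/180, 5/14, -6931/10080, …
ICs: h(0) = 0, h′(0) = 0, h′′(0) = 4.

f: a_k = 0, 4, 0, -2/3, 0, 1/30, 0, -1/1260, 0, …
Change of var in L_f (x↦r) gives L₀.
Integrate: L := L₀·Dx.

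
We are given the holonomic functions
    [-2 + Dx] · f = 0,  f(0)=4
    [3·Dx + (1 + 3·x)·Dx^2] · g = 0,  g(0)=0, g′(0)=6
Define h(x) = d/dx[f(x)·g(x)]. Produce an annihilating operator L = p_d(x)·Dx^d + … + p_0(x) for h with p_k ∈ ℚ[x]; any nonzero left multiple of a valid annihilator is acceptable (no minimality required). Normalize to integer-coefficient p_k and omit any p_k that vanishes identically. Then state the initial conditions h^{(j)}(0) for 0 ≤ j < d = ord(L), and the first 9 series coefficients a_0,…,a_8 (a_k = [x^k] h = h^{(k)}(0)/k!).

f: a_k = 4, 8, 8, 16/3, 8/3, 16/15, 16/45, 32/315, 8/315, …
g: a_k = 0, 6, -9, 18, -81/2, 486/5, -243, 4374/7, -6561/4, …
f·g: L₀ = L_f ⊗_s L_g, ord ≤ 1·2.
h=h₀': d/dx-closure on L₀ ⇒ L.
L = (20 - 24·x + 72·x^2) + (-8 + 6·x - 72·x^2)·Dx + (-1 + 3·x + 18·x^2)·Dx^2  (order 2).
h: a_k = 24, 24, 144, -232, 884, -2640, 121544/15, -369496/15, 2614026/35, …
ICs: h(0) = 24, h′(0) = 24.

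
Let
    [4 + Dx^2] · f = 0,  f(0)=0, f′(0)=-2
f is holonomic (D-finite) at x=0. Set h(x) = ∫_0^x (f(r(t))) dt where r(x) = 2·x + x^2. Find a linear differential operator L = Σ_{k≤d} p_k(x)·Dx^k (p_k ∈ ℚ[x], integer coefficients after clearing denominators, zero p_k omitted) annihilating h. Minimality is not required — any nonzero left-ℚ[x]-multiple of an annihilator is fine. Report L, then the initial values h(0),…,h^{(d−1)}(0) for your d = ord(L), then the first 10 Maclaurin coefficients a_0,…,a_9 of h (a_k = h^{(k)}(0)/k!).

L = (16 + 48·x + 48·x^2 + 16·x^3)·Dx - Dx^2 + (1 + x)·Dx^3  (order 3).
h: a_k = 0, 0, -2, -2/3, 8/3, 16/5, -4/45, -20/7, -712/315, 32/405, …
ICs: h(0) = 0, h′(0) = 0, h′′(0) = -4.

f: a_k = 0, -2, 0, 4/3, 0, -4/15, 0, 8/315, 0, -4/2835, …
Substitute x→r, Dx→(1/r')Dx; clear ⇒ L₀.
Integrate: L := L₀·Dx.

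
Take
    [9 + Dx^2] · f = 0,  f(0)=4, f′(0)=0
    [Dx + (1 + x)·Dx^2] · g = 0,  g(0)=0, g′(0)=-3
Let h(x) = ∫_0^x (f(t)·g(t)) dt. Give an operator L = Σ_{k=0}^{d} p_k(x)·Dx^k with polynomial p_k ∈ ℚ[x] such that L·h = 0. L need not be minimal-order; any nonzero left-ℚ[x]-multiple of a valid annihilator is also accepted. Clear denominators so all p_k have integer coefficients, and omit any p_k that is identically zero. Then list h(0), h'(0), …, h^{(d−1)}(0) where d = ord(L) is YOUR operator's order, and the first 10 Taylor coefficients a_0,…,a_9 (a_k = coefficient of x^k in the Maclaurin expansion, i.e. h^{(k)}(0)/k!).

f: a_k = 4, 0, -18, 0, 27/2, 0, -81/20, 0, 729/1120, 0, …
g: a_k = 0, -3, 3/2, -1, 3/4, -3/5, 1/2, -3/7, 3/8, -1/3, …
L₀ := L_f ⊗_s L_g (sym. prod.), ord ≤ 4.
h=∫₀ˣh₀: take L = L₀·Dx.
L = (2493 + 10854·x + 17091·x^2 + 11664·x^3 + 2916·x^4)·Dx + (612 + 1908·x + 1944·x^2 + 648·x^3)·Dx^2 + (592 + 2484·x + 3834·x^2 + 2592·x^3 + 648·x^4)·Dx^3 + (68 + 212·x + 216·x^2 + 72·x^3)·Dx^4 + (35 + 142·x + 215·x^2 + 144·x^3 + 36·x^4)·Dx^5  (order 5).
h: a_k = 0, 0, -6, 2, 25/2, -24/5, -83/20, 5/4, 1083/1120, -23/60, …
ICs: h(0) = 0, h′(0) = 0, h′′(0) = -12, h′′′(0) = 12, h′′′′(0) = 300.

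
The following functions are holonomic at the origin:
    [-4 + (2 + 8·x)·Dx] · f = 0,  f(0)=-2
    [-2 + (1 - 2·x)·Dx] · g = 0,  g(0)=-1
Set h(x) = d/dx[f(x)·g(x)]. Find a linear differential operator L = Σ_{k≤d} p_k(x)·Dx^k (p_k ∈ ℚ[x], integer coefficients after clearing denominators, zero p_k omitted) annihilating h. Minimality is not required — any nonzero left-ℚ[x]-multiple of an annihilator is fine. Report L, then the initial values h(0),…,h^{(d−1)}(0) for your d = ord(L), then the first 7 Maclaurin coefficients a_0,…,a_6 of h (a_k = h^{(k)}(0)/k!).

f: a_k = -2, -4, 4, -8, 20, -56, 168, …
g: a_k = -1, -2, -4, -8, -16, -32, -64, …
Product ⇒ symmetric product L₀, ord ≤ 1.
h₀' ⇒ L via d/dx closure of L₀.
L = (3 + 24·x + 12·x^2) + (-1 - 3·x + 6·x^2 + 8·x^3)·Dx  (order 1).
h: a_k = 8, 24, 96, 176, 720, 720, 5376, …
ICs: h(0) = 8.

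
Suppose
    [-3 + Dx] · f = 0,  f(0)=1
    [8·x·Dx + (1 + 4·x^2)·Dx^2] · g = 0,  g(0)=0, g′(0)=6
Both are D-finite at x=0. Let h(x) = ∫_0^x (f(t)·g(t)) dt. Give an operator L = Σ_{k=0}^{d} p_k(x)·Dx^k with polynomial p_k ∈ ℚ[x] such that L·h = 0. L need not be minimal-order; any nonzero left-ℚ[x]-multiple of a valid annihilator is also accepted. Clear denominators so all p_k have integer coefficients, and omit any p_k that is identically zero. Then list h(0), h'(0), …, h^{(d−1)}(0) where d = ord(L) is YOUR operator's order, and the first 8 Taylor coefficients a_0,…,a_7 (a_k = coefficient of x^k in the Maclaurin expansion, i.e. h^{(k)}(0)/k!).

L = (9 - 24·x + 36·x^2)·Dx + (-6 + 8·x - 24·x^2)·Dx^2 + (1 + 4·x^2)·Dx^3  (order 3).
h: a_k = 0, 0, 3, 6, 19/4, 3/5, 23/40, 135/28, …
ICs: h(0) = 0, h′(0) = 0, h′′(0) = 6.

f: a_k = 1, 3, 9/2, 9/2, 27/8, 81/40, 81/80, 243/560, …
g: a_k = 0, 6, 0, -8, 0, 96/5, 0, -384/7, …
L₀ := L_f ⊗_s L_g (sym. prod.), ord ≤ 2.
Integrate: L := L₀·Dx.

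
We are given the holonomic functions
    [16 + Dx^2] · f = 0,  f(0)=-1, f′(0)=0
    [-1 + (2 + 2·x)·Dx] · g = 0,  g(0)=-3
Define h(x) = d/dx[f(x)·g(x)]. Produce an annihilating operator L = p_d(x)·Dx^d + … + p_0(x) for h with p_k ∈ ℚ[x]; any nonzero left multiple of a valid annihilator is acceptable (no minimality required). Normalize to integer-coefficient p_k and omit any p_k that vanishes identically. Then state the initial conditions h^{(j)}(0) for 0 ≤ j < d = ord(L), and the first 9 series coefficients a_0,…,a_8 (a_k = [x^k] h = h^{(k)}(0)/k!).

f: a_k = -1, 0, 8, 0, -32/3, 0, 256/45, 0, -512/315, …
g: a_k = -3, -3/2, 3/8, -3/16, 15/128, -21/256, 63/1024, -99/2048, 1287/32768, …
h₀=f·g: eliminate ⇒ L₀, order ≤ 2·1.
Differentiate: ansatz ord ≤ ord L₀ ⇒ L.
L = (4733 + 17664·x + 25216·x^2 + 16384·x^3 + 4096·x^4) + (-244 - 756·x - 768·x^2 - 256·x^3)·Dx + (268 + 1048·x + 1548·x^2 + 1024·x^3 + 256·x^4)·Dx^2  (order 2).
h: a_k = 3/2, -195/4, -567/16, 4465/32, 18665/256, -310129/2560, -1535653/30720, 21374753/430080, 39067227/2293760, …
ICs: h(0) = 3/2, h′(0) = -195/4.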